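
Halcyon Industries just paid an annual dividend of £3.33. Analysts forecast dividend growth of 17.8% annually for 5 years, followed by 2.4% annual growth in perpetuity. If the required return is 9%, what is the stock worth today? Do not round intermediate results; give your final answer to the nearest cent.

£97.32

D_1 = 3.92274
D_2 = 4.62099
D_3 = 5.44352
D_4 = 6.41247
D_5 = 7.55389
Terminal value at year 5: TV = D_5×(1+g_2)/(r−g_2) = 7.73518/0.066 = 117.19976
P_0 = D_1/(1+r)^1 + D_2/(1+r)^2 + D_3/(1+r)^3 + D_4/(1+r)^4 + D_5/(1+r)^5 + TV/(1+r)^5
    = 3.59884 + 3.88939 + 4.20340 + 4.54276 + 4.90951 + 76.17180 = 97.31570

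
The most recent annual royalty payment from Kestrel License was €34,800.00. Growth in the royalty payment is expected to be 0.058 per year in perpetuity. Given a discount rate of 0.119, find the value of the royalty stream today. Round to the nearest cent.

€603580.33

D₁ = D₀ × (1 + g) = €34,800.00 × 1.058 = €36,818.4000
Growing perpetuity: P = D₁ / (r − g) = €36,818.4000 / (0.119 − 0.058) = €603,580.33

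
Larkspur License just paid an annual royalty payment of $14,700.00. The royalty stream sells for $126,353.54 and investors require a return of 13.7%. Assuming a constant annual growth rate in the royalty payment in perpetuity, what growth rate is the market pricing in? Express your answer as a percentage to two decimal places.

P = D₀(1+g)/(r−g) ⇒ P(r−g) = D₀(1+g) ⇒ g(P+D₀) = P·r − D₀
g = (P·r − D₀)/(P + D₀) = ($126,353.54×0.137 − $14,700.00) / ($126,353.54 + $14,700.00) = 0.018507

1.85%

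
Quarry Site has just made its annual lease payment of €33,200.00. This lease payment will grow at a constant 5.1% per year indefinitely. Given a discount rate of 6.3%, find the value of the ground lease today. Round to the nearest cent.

€2907766.67

D₁ = D₀ × (1 + g) = €33,200.00 × 1.051 = €34,893.2000
Growing perpetuity: P = D₁ / (r − g) = €34,893.2000 / (0.063 − 0.051) = €2,907,766.67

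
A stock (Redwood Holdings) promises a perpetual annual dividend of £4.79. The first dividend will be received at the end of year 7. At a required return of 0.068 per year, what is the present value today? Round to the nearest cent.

Value at end of year 6: C / r = £4.79 / 0.068 = £70.4412
Discount to today: PV = £70.4412 / (1 + 0.068)^6 = £70.4412 / 1.483978 = £47.47

£47.47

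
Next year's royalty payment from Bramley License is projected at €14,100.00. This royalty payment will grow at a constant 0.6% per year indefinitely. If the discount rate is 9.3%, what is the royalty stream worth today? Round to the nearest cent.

€162068.97

Growing perpetuity: P = D₁ / (r − g) = €14,100.0000 / (0.093 − 0.006) = €162,068.97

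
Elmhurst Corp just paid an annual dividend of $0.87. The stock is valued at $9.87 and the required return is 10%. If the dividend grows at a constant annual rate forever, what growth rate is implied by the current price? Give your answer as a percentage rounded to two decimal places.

P = D₀(1+g)/(r−g) ⇒ P(r−g) = D₀(1+g) ⇒ g(P+D₀) = P·r − D₀
g = (P·r − D₀)/(P + D₀) = ($9.87×0.1 − $0.87) / ($9.87 + $0.87) = 0.010894

1.09%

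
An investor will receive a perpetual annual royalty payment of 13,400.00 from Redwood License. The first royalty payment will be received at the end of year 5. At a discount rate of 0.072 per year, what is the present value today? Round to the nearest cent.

Value at end of year 4: C / r = 13,400.00 / 0.072 = 186,111.1111
Discount to today: PV = 186,111.1111 / (1 + 0.072)^4 = 186,111.1111 / 1.320624 = 140,926.66

140926.66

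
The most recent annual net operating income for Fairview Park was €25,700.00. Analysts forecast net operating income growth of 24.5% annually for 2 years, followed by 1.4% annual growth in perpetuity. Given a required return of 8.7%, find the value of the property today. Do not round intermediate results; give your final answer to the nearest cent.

€531453.76

D_1 = 31996.50000
D_2 = 39835.64250
Terminal value at year 2: TV = D_2×(1+g_2)/(r−g_2) = 40393.34150/0.073 = 553333.44514
P_0 = D_1/(1+r)^1 + D_2/(1+r)^2 + TV/(1+r)^2
    = 29435.60258 + 33714.19062 + 468303.96290 = 531453.75610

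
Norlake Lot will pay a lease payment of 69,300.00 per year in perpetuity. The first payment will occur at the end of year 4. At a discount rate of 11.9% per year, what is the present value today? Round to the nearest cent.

415619.59

Value at end of year 3: C / r = 69,300.00 / 0.119 = 582,352.9412
Discount to today: PV = 582,352.9412 / (1 + 0.119)^3 = 582,352.9412 / 1.401168 = 415,619.59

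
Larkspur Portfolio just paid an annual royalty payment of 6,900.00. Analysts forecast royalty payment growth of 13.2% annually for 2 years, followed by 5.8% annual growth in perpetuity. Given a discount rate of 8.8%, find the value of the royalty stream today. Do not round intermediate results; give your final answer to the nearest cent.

278068.31

D_1 = 7810.80000
D_2 = 8841.82560
Terminal value at year 2: TV = D_2×(1+g_2)/(r−g_2) = 9354.65148/0.03 = 311821.71616
P_0 = D_1/(1+r)^1 + D_2/(1+r)^2 + TV/(1+r)^2
    = 7179.04412 + 7469.37311 + 263419.89160 = 278068.30882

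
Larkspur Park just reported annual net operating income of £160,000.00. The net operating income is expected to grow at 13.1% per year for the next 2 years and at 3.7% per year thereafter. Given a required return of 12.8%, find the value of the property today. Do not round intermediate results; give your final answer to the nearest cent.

D_1 = 180960.00000
D_2 = 204665.76000
Terminal value at year 2: TV = D_2×(1+g_2)/(r−g_2) = 212238.39312/0.091 = 2332290.03429
P_0 = D_1/(1+r)^1 + D_2/(1+r)^2 + TV/(1+r)^2
    = 160425.53191 + 160852.19556 + 1833007.98681 = 2154285.71429

£2154285.71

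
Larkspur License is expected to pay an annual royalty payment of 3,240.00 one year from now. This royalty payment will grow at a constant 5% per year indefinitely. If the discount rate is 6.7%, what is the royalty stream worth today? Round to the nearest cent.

190588.24

Growing perpetuity: P = D₁ / (r − g) = 3,240.0000 / (0.067 − 0.05) = 190,588.24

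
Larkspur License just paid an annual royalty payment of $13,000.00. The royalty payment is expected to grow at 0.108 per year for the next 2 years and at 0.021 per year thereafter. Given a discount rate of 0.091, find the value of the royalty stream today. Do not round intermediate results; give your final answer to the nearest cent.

D_1 = 14404.00000
D_2 = 15959.63200
Terminal value at year 2: TV = D_2×(1+g_2)/(r−g_2) = 16294.78427/0.07 = 232782.63246
P_0 = D_1/(1+r)^1 + D_2/(1+r)^2 + TV/(1+r)^2
    = 13202.56645 + 13408.28930 + 195569.47684 = 222180.33259

$222180.33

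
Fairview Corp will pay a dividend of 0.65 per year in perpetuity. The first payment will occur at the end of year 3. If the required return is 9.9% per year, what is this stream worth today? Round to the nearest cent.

Value at end of year 2: C / r = 0.65 / 0.099 = 6.5657
Discount to today: PV = 6.5657 / (1 + 0.099)^2 = 6.5657 / 1.207801 = 5.44

5.44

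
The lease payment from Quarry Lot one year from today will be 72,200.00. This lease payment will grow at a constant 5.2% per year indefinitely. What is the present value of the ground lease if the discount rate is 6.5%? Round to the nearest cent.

Growing perpetuity: P = D₁ / (r − g) = 72,200.0000 / (0.065 − 0.052) = 5,553,846.15

5553846.15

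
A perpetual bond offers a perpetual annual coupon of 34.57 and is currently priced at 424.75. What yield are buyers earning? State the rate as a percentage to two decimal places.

P = C/r ⇒ r = C/P = 34.57/424.75 = 0.081389

8.14%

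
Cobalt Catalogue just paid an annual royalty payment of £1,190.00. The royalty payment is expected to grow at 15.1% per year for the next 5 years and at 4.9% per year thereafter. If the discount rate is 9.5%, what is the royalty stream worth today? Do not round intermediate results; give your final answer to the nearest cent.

D_1 = 1369.69000
D_2 = 1576.51319
D_3 = 1814.56668
D_4 = 2088.56625
D_5 = 2403.93975
Terminal value at year 5: TV = D_5×(1+g_2)/(r−g_2) = 2521.73280/0.046 = 54820.27831
P_0 = D_1/(1+r)^1 + D_2/(1+r)^2 + D_3/(1+r)^3 + D_4/(1+r)^4 + D_5/(1+r)^5 + TV/(1+r)^5
    = 1250.85845 + 1314.82929 + 1382.07170 + 1452.75299 + 1527.04904 + 34823.35740 = 41750.91887

£41750.92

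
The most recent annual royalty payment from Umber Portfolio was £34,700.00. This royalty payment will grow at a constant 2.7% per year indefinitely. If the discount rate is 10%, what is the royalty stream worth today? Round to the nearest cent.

D₁ = D₀ × (1 + g) = £34,700.00 × 1.027 = £35,636.9000
Growing perpetuity: P = D₁ / (r − g) = £35,636.9000 / (0.1 − 0.027) = £488,176.71

£488176.71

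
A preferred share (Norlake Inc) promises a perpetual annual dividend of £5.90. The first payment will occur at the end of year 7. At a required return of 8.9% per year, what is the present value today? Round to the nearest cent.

Value at end of year 6: C / r = £5.90 / 0.089 = £66.2921
Discount to today: PV = £66.2921 / (1 + 0.089)^6 = £66.2921 / 1.667890 = £39.75

£39.75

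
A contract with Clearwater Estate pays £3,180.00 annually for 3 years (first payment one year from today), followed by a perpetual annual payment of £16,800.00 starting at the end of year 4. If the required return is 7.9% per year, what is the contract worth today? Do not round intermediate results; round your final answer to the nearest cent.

PV of 3-year annuity: £3,180.00 × [1 − (1+0.079)^−3] / 0.079 = 8209.97827
Perpetuity value at year 3: £16,800.00 / 0.079 = 212658.22785
PV of perpetuity: 212658.22785 / (1+0.079)^3 = 169284.75775
Total PV = 8209.97827 + 169284.75775 = 177494.73602

£177494.74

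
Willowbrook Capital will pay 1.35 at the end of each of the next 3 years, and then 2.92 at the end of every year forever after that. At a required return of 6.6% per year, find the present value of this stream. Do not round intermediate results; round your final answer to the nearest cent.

PV of 3-year annuity: 1.35 × [1 − (1+0.066)^−3] / 0.066 = 3.56888
Perpetuity value at year 3: 2.92 / 0.066 = 44.24242
PV of perpetuity: 44.24242 / (1+0.066)^3 = 36.52307
Total PV = 3.56888 + 36.52307 = 40.09195

40.09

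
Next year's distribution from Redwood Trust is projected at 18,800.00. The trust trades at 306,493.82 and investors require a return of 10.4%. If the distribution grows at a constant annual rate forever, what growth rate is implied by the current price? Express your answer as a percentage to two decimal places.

P = D₁/(r−g) ⇒ g = r − D₁/P = 0.104 − 18,800.00/306,493.82 = 0.042661

4.27%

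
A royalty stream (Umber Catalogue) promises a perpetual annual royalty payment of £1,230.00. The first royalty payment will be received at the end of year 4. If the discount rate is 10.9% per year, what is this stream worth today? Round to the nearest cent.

£8273.40

Value at end of year 3: C / r = £1,230.00 / 0.109 = £11,284.4037
Discount to today: PV = £11,284.4037 / (1 + 0.109)^3 = £11,284.4037 / 1.363938 = £8,273.40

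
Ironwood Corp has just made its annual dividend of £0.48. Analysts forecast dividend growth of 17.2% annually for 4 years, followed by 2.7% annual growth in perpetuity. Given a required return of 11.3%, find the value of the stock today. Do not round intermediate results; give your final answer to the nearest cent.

£9.24

D_1 = 0.56256
D_2 = 0.65932
D_3 = 0.77272
D_4 = 0.90563
Terminal value at year 4: TV = D_4×(1+g_2)/(r−g_2) = 0.93008/0.086 = 10.81493
P_0 = D_1/(1+r)^1 + D_2/(1+r)^2 + D_3/(1+r)^3 + D_4/(1+r)^4 + TV/(1+r)^4
    = 0.50544 + 0.53224 + 0.56045 + 0.59016 + 7.04763 = 9.23593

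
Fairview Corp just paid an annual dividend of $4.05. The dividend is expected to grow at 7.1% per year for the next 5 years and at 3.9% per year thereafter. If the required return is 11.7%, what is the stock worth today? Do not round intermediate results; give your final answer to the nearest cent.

$61.60

D_1 = 4.33755
D_2 = 4.64552
D_3 = 4.97535
D_4 = 5.32860
D_5 = 5.70693
Terminal value at year 5: TV = D_5×(1+g_2)/(r−g_2) = 5.92950/0.078 = 76.01920
P_0 = D_1/(1+r)^1 + D_2/(1+r)^2 + D_3/(1+r)^3 + D_4/(1+r)^4 + D_5/(1+r)^5 + TV/(1+r)^5
    = 3.88321 + 3.72330 + 3.56996 + 3.42295 + 3.28198 + 43.71772 = 61.59912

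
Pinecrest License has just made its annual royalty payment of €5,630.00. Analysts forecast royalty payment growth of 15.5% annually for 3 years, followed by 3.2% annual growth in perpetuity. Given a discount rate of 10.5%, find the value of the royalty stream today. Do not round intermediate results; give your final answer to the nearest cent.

D_1 = 6502.65000
D_2 = 7510.56075
D_3 = 8674.69767
Terminal value at year 3: TV = D_3×(1+g_2)/(r−g_2) = 8952.28799/0.073 = 122634.08208
P_0 = D_1/(1+r)^1 + D_2/(1+r)^2 + D_3/(1+r)^3 + TV/(1+r)^3
    = 5884.75113 + 6151.02946 + 6429.35659 + 90891.72601 = 109356.86319

€109356.86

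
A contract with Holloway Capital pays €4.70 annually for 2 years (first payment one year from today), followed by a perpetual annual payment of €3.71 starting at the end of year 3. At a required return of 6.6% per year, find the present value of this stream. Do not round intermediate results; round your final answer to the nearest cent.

€58.01

PV of 2-year annuity: €4.70 × [1 − (1+0.066)^−2] / 0.066 = 8.54503
Perpetuity value at year 2: €3.71 / 0.066 = 56.21212
PV of perpetuity: 56.21212 / (1+0.066)^2 = 49.46700
Total PV = 8.54503 + 49.46700 = 58.01203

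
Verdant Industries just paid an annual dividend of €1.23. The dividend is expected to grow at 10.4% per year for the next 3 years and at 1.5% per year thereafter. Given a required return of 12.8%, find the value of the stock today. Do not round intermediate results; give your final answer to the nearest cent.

€13.89

D_1 = 1.35792
D_2 = 1.49914
D_3 = 1.65505
Terminal value at year 3: TV = D_3×(1+g_2)/(r−g_2) = 1.67988/0.113 = 14.86620
P_0 = D_1/(1+r)^1 + D_2/(1+r)^2 + D_3/(1+r)^3 + TV/(1+r)^3
    = 1.20383 + 1.17822 + 1.15315 + 10.35792 = 13.89312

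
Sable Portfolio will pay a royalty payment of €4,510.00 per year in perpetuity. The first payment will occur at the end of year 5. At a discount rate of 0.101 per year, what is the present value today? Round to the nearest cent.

€30388.26

Value at end of year 4: C / r = €4,510.00 / 0.101 = €44,653.4653
Discount to today: PV = €44,653.4653 / (1 + 0.101)^4 = €44,653.4653 / 1.469431 = €30,388.26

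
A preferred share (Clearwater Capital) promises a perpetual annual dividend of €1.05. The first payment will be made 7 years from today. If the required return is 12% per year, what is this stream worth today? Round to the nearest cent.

€4.43

Value at end of year 6: C / r = €1.05 / 0.12 = €8.7500
Discount to today: PV = €8.7500 / (1 + 0.12)^6 = €8.7500 / 1.973823 = €4.43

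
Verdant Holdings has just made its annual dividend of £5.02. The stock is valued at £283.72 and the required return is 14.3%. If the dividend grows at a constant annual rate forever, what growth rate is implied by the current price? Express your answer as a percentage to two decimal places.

12.31%

P = D₀(1+g)/(r−g) ⇒ P(r−g) = D₀(1+g) ⇒ g(P+D₀) = P·r − D₀
g = (P·r − D₀)/(P + D₀) = (£283.72×0.143 − £5.02) / (£283.72 + £5.02) = 0.123128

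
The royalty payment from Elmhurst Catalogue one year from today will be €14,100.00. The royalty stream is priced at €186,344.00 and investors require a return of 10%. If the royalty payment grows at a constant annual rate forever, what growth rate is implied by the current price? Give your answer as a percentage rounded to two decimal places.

2.43%

P = D₁/(r−g) ⇒ g = r − D₁/P = 0.1 − €14,100.00/€186,344.00 = 0.024333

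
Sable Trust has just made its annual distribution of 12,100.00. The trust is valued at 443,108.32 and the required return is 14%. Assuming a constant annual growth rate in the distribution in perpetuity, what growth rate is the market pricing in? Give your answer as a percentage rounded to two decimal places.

P = D₀(1+g)/(r−g) ⇒ P(r−g) = D₀(1+g) ⇒ g(P+D₀) = P·r − D₀
g = (P·r − D₀)/(P + D₀) = (443,108.32×0.14 − 12,100.00) / (443,108.32 + 12,100.00) = 0.109697

10.97%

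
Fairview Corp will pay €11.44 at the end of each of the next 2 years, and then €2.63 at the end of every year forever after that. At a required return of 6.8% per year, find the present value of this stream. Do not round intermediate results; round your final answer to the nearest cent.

€54.65

PV of 2-year annuity: €11.44 × [1 − (1+0.068)^−2] / 0.068 = 20.74121
Perpetuity value at year 2: €2.63 / 0.068 = 38.67647
PV of perpetuity: 38.67647 / (1+0.068)^2 = 33.90817
Total PV = 20.74121 + 33.90817 = 54.64938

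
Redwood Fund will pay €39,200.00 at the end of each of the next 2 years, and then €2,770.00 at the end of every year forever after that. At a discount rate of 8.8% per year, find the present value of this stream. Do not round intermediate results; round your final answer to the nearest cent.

PV of 2-year annuity: €39,200.00 × [1 − (1+0.088)^−2] / 0.088 = 69144.67993
Perpetuity value at year 2: €2,770.00 / 0.088 = 31477.27273
PV of perpetuity: 31477.27273 / (1+0.088)^2 = 26591.28386
Total PV = 69144.67993 + 26591.28386 = 95735.96380

€95735.96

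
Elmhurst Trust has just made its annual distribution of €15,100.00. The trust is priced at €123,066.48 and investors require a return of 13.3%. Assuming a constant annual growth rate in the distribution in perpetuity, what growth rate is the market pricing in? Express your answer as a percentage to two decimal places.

0.92%

P = D₀(1+g)/(r−g) ⇒ P(r−g) = D₀(1+g) ⇒ g(P+D₀) = P·r − D₀
g = (P·r − D₀)/(P + D₀) = (€123,066.48×0.133 − €15,100.00) / (€123,066.48 + €15,100.00) = 0.009176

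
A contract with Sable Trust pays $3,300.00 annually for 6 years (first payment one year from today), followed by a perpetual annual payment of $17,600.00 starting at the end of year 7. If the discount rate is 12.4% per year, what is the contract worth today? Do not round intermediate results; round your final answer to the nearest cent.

$83802.43

PV of 6-year annuity: $3,300.00 × [1 − (1+0.124)^−6] / 0.124 = 13415.32067
Perpetuity value at year 6: $17,600.00 / 0.124 = 141935.48387
PV of perpetuity: 141935.48387 / (1+0.124)^6 = 70387.10696
Total PV = 13415.32067 + 70387.10696 = 83802.42763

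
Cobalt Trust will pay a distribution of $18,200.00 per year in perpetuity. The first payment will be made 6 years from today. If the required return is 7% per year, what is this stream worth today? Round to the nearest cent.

Value at end of year 5: C / r = $18,200.00 / 0.07 = $260,000.0000
Discount to today: PV = $260,000.0000 / (1 + 0.07)^5 = $260,000.0000 / 1.402552 = $185,376.41

$185376.41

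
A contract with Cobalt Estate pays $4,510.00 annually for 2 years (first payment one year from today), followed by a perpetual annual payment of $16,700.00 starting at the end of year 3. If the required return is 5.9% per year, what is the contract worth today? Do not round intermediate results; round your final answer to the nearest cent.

PV of 2-year annuity: $4,510.00 × [1 − (1+0.059)^−2] / 0.059 = 8280.20270
Perpetuity value at year 2: $16,700.00 / 0.059 = 283050.84746
PV of perpetuity: 283050.84746 / (1+0.059)^2 = 252390.22993
Total PV = 8280.20270 + 252390.22993 = 260670.43263

$260670.43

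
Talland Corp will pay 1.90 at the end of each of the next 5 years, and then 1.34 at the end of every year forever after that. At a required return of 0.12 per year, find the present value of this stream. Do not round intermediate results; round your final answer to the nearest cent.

PV of 5-year annuity: 1.90 × [1 − (1+0.12)^−5] / 0.12 = 6.84907
Perpetuity value at year 5: 1.34 / 0.12 = 11.16667
PV of perpetuity: 11.16667 / (1+0.12)^5 = 6.33627
Total PV = 6.84907 + 6.33627 = 13.18534

13.19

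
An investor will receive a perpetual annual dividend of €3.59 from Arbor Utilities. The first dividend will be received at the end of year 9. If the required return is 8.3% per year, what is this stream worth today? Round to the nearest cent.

€22.86

Value at end of year 8: C / r = €3.59 / 0.083 = €43.2530
Discount to today: PV = €43.2530 / (1 + 0.083)^8 = €43.2530 / 1.892464 = €22.86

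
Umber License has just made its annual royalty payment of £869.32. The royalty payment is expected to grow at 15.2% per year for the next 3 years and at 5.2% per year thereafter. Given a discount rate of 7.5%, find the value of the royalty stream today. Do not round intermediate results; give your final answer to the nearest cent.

£51932.47

D_1 = 1001.45664
D_2 = 1153.67805
D_3 = 1329.03711
Terminal value at year 3: TV = D_3×(1+g_2)/(r−g_2) = 1398.14704/0.023 = 60789.00185
P_0 = D_1/(1+r)^1 + D_2/(1+r)^2 + D_3/(1+r)^3 + TV/(1+r)^3
    = 931.58757 + 998.31524 + 1069.82247 + 48932.74955 = 51932.47484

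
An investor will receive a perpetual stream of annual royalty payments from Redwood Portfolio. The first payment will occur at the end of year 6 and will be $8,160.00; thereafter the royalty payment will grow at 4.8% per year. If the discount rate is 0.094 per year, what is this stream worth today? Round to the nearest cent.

$113199.81

Value at end of year 5: C₁ / (r − g) = $8,160.00 / (0.094 − 0.048) = $177,391.3043
Discount to today: PV = $177,391.3043 / (1 + 0.094)^5 = $177,391.3043 / 1.567064 = $113,199.81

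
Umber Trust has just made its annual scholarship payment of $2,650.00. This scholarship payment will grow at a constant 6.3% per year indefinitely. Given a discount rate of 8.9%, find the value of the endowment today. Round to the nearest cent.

$108344.23

D₁ = D₀ × (1 + g) = $2,650.00 × 1.063 = $2,816.9500
Growing perpetuity: P = D₁ / (r − g) = $2,816.9500 / (0.089 − 0.063) = $108,344.23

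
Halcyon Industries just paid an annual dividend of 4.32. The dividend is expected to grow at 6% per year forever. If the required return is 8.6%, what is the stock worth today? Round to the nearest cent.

D₁ = D₀ × (1 + g) = 4.32 × 1.06 = 4.5792
Growing perpetuity: P = D₁ / (r − g) = 4.5792 / (0.086 − 0.06) = 176.12

176.12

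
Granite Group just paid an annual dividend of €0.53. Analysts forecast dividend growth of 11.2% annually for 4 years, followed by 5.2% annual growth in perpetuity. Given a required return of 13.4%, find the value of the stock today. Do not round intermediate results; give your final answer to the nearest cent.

D_1 = 0.58936
D_2 = 0.65537
D_3 = 0.72877
D_4 = 0.81039
Terminal value at year 4: TV = D_4×(1+g_2)/(r−g_2) = 0.85253/0.082 = 10.39673
P_0 = D_1/(1+r)^1 + D_2/(1+r)^2 + D_3/(1+r)^3 + D_4/(1+r)^4 + TV/(1+r)^4
    = 0.51972 + 0.50964 + 0.49975 + 0.49005 + 6.28702 = 8.30617

€8.31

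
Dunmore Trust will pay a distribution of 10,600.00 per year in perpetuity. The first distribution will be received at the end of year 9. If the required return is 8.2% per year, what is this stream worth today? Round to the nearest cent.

Value at end of year 8: C / r = 10,600.00 / 0.082 = 129,268.2927
Discount to today: PV = 129,268.2927 / (1 + 0.082)^8 = 129,268.2927 / 1.878530 = 68,813.54

68813.54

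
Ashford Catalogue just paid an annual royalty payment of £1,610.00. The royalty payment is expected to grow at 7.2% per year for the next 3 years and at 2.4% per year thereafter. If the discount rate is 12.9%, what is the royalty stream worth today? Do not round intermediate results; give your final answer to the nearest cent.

D_1 = 1725.92000
D_2 = 1850.18624
D_3 = 1983.39965
Terminal value at year 3: TV = D_3×(1+g_2)/(r−g_2) = 2031.00124/0.105 = 19342.86896
P_0 = D_1/(1+r)^1 + D_2/(1+r)^2 + D_3/(1+r)^3 + TV/(1+r)^3
    = 1528.71568 + 1451.53517 + 1378.25129 + 13441.23159 = 17799.73372

£17799.73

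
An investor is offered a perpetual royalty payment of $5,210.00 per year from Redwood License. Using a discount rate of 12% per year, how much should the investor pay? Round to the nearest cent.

Level perpetuity: PV = C / r = $5,210.00 / 0.12 = $43,416.67

$43416.67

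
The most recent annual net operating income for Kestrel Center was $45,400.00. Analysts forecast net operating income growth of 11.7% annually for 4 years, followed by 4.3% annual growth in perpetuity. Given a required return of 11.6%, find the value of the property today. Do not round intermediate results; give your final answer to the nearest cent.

D_1 = 50711.80000
D_2 = 56645.08060
D_3 = 63272.55503
D_4 = 70675.44397
Terminal value at year 4: TV = D_4×(1+g_2)/(r−g_2) = 73714.48806/0.073 = 1009787.50766
P_0 = D_1/(1+r)^1 + D_2/(1+r)^2 + D_3/(1+r)^3 + D_4/(1+r)^4 + TV/(1+r)^4
    = 45440.68100 + 45481.39846 + 45522.15240 + 45562.94286 + 650988.34799 = 832995.52271

$832995.52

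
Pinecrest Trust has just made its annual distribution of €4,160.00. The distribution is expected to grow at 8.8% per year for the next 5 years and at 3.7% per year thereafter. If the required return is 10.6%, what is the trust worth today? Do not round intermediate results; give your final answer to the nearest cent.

D_1 = 4526.08000
D_2 = 4924.37504
D_3 = 5357.72004
D_4 = 5829.19941
D_5 = 6342.16896
Terminal value at year 5: TV = D_5×(1+g_2)/(r−g_2) = 6576.82921/0.069 = 95316.36531
P_0 = D_1/(1+r)^1 + D_2/(1+r)^2 + D_3/(1+r)^3 + D_4/(1+r)^4 + D_5/(1+r)^5 + TV/(1+r)^5
    = 4092.29656 + 4025.69499 + 3960.17735 + 3895.72600 + 3832.32359 + 57595.93571 = 77402.15421

€77402.15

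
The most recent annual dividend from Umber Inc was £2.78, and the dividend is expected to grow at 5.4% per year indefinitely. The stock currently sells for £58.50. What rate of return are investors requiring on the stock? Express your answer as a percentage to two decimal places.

D₁ = £2.78 × 1.054 = £2.9301
P = D₁/(r − g) ⇒ r = D₁/P + g = £2.9301/£58.50 + 0.054 = 0.050088 + 0.054 = 0.104088

10.41%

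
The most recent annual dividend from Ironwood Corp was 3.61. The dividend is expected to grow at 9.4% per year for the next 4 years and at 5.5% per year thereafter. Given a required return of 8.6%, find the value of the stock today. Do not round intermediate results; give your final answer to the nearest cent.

141.22

D_1 = 3.94934
D_2 = 4.32058
D_3 = 4.72671
D_4 = 5.17102
Terminal value at year 4: TV = D_4×(1+g_2)/(r−g_2) = 5.45543/0.031 = 175.98160
P_0 = D_1/(1+r)^1 + D_2/(1+r)^2 + D_3/(1+r)^3 + D_4/(1+r)^4 + TV/(1+r)^4
    = 3.63659 + 3.66338 + 3.69037 + 3.71755 + 126.51673 = 141.22463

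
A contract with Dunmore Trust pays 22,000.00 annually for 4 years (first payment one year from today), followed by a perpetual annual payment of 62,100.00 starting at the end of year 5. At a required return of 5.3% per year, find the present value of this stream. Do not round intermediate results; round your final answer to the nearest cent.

PV of 4-year annuity: 22,000.00 × [1 − (1+0.053)^−4] / 0.053 = 77470.32749
Perpetuity value at year 4: 62,100.00 / 0.053 = 1171698.11321
PV of perpetuity: 1171698.11321 / (1+0.053)^4 = 953020.50698
Total PV = 77470.32749 + 953020.50698 = 1030490.83447

1030490.83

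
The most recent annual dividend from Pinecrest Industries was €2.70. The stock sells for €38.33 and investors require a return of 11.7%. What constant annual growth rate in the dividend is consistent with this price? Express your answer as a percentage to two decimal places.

P = D₀(1+g)/(r−g) ⇒ P(r−g) = D₀(1+g) ⇒ g(P+D₀) = P·r − D₀
g = (P·r − D₀)/(P + D₀) = (€38.33×0.117 − €2.70) / (€38.33 + €2.70) = 0.043495

4.35%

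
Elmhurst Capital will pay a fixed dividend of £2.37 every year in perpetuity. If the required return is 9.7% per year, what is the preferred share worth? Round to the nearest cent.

Level perpetuity: PV = C / r = £2.37 / 0.097 = £24.43

£24.43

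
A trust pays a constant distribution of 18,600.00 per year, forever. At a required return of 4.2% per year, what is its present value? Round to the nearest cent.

442857.14

Level perpetuity: PV = C / r = 18,600.00 / 0.042 = 442,857.14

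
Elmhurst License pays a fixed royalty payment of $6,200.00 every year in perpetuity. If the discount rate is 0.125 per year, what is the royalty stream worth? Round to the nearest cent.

Level perpetuity: PV = C / r = $6,200.00 / 0.125 = $49,600.00

$49600.00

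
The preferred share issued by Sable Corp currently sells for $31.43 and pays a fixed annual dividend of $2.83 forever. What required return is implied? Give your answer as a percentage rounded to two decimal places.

9.00%

P = C/r ⇒ r = C/P = $2.83/$31.43 = 0.090041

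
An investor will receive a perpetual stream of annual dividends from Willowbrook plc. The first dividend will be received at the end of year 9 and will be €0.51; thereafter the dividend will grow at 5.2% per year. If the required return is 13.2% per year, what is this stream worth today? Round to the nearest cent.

Value at end of year 8: C₁ / (r − g) = €0.51 / (0.132 − 0.052) = €6.3750
Discount to today: PV = €6.3750 / (1 + 0.132)^8 = €6.3750 / 2.696320 = €2.36

€2.36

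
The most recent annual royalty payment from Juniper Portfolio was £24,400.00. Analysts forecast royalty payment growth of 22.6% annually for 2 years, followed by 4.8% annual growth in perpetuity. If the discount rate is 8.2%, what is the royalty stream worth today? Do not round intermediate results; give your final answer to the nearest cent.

D_1 = 29914.40000
D_2 = 36675.05440
Terminal value at year 2: TV = D_2×(1+g_2)/(r−g_2) = 38435.45701/0.034 = 1130454.61798
P_0 = D_1/(1+r)^1 + D_2/(1+r)^2 + TV/(1+r)^2
    = 27647.31978 + 31326.81520 + 965603.00974 = 1024577.14472

£1024577.14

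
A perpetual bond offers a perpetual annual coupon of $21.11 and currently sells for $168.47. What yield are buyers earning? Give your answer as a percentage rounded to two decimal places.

P = C/r ⇒ r = C/P = $21.11/$168.47 = 0.125304

12.53%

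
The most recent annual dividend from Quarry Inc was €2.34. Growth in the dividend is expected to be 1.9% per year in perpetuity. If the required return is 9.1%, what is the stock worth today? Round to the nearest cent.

D₁ = D₀ × (1 + g) = €2.34 × 1.019 = €2.3845
Growing perpetuity: P = D₁ / (r − g) = €2.3845 / (0.091 − 0.019) = €33.12

€33.12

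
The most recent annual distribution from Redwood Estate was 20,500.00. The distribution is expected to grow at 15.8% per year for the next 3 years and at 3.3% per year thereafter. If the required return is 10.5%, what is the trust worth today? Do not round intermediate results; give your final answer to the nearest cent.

D_1 = 23739.00000
D_2 = 27489.76200
D_3 = 31833.14440
Terminal value at year 3: TV = D_3×(1+g_2)/(r−g_2) = 32883.63816/0.072 = 456717.19668
P_0 = D_1/(1+r)^1 + D_2/(1+r)^2 + D_3/(1+r)^3 + TV/(1+r)^3
    = 21483.25792 + 22513.67662 + 23593.51813 + 338501.44758 = 406091.90025

406091.90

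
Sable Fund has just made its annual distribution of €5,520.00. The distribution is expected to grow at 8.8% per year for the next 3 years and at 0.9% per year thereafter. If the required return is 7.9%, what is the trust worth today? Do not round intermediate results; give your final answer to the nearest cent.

D_1 = 6005.76000
D_2 = 6534.26688
D_3 = 7109.28237
Terminal value at year 3: TV = D_3×(1+g_2)/(r−g_2) = 7173.26591/0.07 = 102475.22724
P_0 = D_1/(1+r)^1 + D_2/(1+r)^2 + D_3/(1+r)^3 + TV/(1+r)^3
    = 5566.04263 + 5612.46931 + 5659.28323 + 81574.52545 = 98412.32062

€98412.32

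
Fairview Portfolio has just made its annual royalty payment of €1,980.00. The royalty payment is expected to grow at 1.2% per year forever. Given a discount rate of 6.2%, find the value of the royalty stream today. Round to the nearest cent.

D₁ = D₀ × (1 + g) = €1,980.00 × 1.012 = €2,003.7600
Growing perpetuity: P = D₁ / (r − g) = €2,003.7600 / (0.062 − 0.012) = €40,075.20

€40075.20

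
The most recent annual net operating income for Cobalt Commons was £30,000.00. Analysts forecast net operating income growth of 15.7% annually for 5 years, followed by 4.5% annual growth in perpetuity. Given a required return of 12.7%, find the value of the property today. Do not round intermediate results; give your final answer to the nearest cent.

D_1 = 34710.00000
D_2 = 40159.47000
D_3 = 46464.50679
D_4 = 53759.43436
D_5 = 62199.66555
Terminal value at year 5: TV = D_5×(1+g_2)/(r−g_2) = 64998.65050/0.082 = 792666.46951
P_0 = D_1/(1+r)^1 + D_2/(1+r)^2 + D_3/(1+r)^3 + D_4/(1+r)^4 + D_5/(1+r)^5 + TV/(1+r)^5
    = 30798.58030 + 31618.41829 + 32460.07982 + 33324.14583 + 34211.21271 + 435984.35713 = 598396.79408

£598396.79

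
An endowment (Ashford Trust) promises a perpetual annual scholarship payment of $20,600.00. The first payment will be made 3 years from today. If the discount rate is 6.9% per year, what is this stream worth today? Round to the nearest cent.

$261253.86

Value at end of year 2: C / r = $20,600.00 / 0.069 = $298,550.7246
Discount to today: PV = $298,550.7246 / (1 + 0.069)^2 = $298,550.7246 / 1.142761 = $261,253.86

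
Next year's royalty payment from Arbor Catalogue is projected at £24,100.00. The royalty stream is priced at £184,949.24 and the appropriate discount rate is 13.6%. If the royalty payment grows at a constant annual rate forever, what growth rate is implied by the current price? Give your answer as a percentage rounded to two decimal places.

P = D₁/(r−g) ⇒ g = r − D₁/P = 0.136 − £24,100.00/£184,949.24 = 0.005694

0.57%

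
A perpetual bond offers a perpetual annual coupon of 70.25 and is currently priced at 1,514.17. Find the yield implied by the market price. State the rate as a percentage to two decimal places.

P = C/r ⇒ r = C/P = 70.25/1,514.17 = 0.046395

4.64%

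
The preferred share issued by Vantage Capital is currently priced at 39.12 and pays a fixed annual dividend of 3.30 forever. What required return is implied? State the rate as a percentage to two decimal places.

8.44%

P = C/r ⇒ r = C/P = 3.30/39.12 = 0.084356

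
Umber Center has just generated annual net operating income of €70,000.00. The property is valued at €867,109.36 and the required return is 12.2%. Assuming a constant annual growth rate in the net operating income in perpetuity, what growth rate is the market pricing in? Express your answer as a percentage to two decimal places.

P = D₀(1+g)/(r−g) ⇒ P(r−g) = D₀(1+g) ⇒ g(P+D₀) = P·r − D₀
g = (P·r − D₀)/(P + D₀) = (€867,109.36×0.122 − €70,000.00) / (€867,109.36 + €70,000.00) = 0.038189

3.82%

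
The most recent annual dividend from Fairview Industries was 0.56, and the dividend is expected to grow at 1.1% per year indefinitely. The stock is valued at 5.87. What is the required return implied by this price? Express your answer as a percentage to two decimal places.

D₁ = 0.56 × 1.011 = 0.5662
P = D₁/(r − g) ⇒ r = D₁/P + g = 0.5662/5.87 + 0.011 = 0.096450 + 0.011 = 0.107450

10.74%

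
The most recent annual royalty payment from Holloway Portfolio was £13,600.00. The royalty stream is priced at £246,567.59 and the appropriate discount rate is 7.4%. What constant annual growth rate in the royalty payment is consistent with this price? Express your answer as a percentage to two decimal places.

P = D₀(1+g)/(r−g) ⇒ P(r−g) = D₀(1+g) ⇒ g(P+D₀) = P·r − D₀
g = (P·r − D₀)/(P + D₀) = (£246,567.59×0.074 − £13,600.00) / (£246,567.59 + £13,600.00) = 0.017858

1.79%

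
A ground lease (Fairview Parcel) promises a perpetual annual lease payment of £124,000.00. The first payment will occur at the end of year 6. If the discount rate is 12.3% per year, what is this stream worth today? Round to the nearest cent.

Value at end of year 5: C / r = £124,000.00 / 0.123 = £1,008,130.0813
Discount to today: PV = £1,008,130.0813 / (1 + 0.123)^5 = £1,008,130.0813 / 1.786071 = £564,440.01

£564440.01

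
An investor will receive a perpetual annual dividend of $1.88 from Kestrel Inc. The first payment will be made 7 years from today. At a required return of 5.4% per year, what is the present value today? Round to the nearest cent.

$25.39

Value at end of year 6: C / r = $1.88 / 0.054 = $34.8148
Discount to today: PV = $34.8148 / (1 + 0.054)^6 = $34.8148 / 1.371020 = $25.39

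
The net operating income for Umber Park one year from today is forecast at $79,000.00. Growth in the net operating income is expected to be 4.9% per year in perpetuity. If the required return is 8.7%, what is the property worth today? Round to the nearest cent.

Growing perpetuity: P = D₁ / (r − g) = $79,000.0000 / (0.087 − 0.049) = $2,078,947.37

$2078947.37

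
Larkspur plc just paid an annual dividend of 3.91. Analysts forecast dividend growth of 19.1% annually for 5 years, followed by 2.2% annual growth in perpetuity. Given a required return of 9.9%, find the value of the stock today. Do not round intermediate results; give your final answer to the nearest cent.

102.62

D_1 = 4.65681
D_2 = 5.54626
D_3 = 6.60560
D_4 = 7.86727
D_5 = 9.36991
Terminal value at year 5: TV = D_5×(1+g_2)/(r−g_2) = 9.57605/0.077 = 124.36430
P_0 = D_1/(1+r)^1 + D_2/(1+r)^2 + D_3/(1+r)^3 + D_4/(1+r)^4 + D_5/(1+r)^5 + TV/(1+r)^5
    = 4.23732 + 4.59203 + 4.97644 + 5.39303 + 5.84450 + 77.57241 = 102.61573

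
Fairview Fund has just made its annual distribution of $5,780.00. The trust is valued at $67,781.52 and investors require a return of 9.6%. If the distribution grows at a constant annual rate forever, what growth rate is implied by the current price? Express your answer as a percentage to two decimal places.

0.99%

P = D₀(1+g)/(r−g) ⇒ P(r−g) = D₀(1+g) ⇒ g(P+D₀) = P·r − D₀
g = (P·r − D₀)/(P + D₀) = ($67,781.52×0.096 − $5,780.00) / ($67,781.52 + $5,780.00) = 0.009883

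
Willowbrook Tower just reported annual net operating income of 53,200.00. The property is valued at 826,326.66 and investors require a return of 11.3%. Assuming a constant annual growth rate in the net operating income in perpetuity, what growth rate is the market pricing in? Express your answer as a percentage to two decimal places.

4.57%

P = D₀(1+g)/(r−g) ⇒ P(r−g) = D₀(1+g) ⇒ g(P+D₀) = P·r − D₀
g = (P·r − D₀)/(P + D₀) = (826,326.66×0.113 − 53,200.00) / (826,326.66 + 53,200.00) = 0.045678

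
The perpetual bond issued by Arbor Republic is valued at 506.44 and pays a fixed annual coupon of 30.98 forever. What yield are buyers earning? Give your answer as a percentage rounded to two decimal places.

6.12%

P = C/r ⇒ r = C/P = 30.98/506.44 = 0.061172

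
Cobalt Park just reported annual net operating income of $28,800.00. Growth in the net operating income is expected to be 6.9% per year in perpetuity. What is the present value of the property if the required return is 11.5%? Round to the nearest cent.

$669286.96

D₁ = D₀ × (1 + g) = $28,800.00 × 1.069 = $30,787.2000
Growing perpetuity: P = D₁ / (r − g) = $30,787.2000 / (0.115 − 0.069) = $669,286.96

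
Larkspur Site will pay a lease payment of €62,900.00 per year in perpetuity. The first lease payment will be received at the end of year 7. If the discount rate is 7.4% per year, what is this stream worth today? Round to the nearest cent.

€553851.37

Value at end of year 6: C / r = €62,900.00 / 0.074 = €850,000.0000
Discount to today: PV = €850,000.0000 / (1 + 0.074)^6 = €850,000.0000 / 1.534708 = €553,851.37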